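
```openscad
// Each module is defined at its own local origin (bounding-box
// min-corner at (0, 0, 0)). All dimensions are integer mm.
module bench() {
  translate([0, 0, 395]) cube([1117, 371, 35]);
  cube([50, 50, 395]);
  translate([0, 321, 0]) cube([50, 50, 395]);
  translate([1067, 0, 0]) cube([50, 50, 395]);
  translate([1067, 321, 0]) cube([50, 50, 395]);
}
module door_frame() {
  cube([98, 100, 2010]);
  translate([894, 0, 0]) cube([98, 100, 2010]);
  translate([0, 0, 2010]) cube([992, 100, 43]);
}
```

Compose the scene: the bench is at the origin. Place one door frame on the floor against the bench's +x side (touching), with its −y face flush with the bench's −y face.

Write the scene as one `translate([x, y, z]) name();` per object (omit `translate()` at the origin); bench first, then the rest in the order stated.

bench();
translate([1117, 0, 0]) door_frame();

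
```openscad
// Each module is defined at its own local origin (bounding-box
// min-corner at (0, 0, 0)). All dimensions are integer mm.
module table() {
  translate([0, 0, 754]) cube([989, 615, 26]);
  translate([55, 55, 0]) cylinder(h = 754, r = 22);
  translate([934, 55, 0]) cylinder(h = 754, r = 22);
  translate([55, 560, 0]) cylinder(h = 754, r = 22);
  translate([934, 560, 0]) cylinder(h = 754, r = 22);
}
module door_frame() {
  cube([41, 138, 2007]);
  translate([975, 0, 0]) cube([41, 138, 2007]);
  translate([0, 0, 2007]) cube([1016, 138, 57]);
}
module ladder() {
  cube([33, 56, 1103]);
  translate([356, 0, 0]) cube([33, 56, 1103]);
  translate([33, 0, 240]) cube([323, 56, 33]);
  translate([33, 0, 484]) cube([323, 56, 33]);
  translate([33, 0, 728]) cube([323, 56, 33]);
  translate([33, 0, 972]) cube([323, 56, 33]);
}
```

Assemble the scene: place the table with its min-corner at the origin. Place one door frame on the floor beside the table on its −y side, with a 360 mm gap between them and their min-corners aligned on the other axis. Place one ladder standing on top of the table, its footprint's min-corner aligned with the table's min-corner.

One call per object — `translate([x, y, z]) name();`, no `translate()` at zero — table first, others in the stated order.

table();
translate([0, -498, 0]) door_frame();
translate([0, 0, 780]) ladder();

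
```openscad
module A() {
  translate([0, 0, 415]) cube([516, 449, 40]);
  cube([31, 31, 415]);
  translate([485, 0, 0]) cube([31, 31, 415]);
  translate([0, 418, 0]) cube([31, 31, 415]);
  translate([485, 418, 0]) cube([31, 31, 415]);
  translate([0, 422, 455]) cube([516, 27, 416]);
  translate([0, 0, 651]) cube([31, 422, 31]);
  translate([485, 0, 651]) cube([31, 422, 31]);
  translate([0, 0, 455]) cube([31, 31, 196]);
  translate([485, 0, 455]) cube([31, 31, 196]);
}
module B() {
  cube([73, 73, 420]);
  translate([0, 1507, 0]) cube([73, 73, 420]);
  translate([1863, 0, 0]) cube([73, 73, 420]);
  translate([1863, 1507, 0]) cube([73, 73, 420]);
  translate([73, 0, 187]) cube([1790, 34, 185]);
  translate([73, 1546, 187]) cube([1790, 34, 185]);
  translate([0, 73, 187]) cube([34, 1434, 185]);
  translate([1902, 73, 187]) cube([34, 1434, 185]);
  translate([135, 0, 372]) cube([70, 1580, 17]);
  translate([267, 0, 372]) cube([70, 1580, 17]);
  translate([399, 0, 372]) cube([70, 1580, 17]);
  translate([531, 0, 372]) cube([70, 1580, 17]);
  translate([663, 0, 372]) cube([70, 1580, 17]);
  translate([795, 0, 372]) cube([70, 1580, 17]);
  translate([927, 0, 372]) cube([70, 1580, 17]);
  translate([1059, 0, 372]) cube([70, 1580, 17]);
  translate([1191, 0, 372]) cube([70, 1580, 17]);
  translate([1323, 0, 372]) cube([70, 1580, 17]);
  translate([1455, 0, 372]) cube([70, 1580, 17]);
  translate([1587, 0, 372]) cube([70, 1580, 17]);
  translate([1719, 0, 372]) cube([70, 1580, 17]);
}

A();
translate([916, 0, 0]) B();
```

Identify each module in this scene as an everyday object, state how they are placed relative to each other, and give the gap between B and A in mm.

The bed frame's nearest face is 400 mm from the chair's +x face.

A is a chair. B is a bed frame. The bed frame is on the floor beside the chair on its +x side. The gap between the bed frame and the chair is 400 mm.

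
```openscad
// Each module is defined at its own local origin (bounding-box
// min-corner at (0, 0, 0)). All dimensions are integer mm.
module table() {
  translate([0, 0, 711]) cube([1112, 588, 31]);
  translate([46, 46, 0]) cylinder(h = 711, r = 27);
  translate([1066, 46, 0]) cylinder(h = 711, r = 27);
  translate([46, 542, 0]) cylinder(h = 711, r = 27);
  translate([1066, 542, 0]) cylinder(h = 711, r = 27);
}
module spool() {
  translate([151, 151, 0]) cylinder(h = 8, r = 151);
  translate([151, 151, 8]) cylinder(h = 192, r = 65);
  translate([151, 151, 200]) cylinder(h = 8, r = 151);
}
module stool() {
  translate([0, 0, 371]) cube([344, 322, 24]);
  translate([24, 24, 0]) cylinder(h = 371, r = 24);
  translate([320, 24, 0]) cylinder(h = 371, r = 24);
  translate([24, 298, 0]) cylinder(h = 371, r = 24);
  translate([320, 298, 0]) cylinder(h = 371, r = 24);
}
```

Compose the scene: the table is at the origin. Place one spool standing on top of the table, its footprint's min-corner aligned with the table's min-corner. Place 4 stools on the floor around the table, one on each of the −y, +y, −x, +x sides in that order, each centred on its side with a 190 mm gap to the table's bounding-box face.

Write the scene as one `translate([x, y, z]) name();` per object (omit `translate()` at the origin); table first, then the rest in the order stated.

table();
translate([0, 0, 742]) spool();
translate([384, -512, 0]) stool();
translate([384, 778, 0]) stool();
translate([-534, 133, 0]) stool();
translate([1302, 133, 0]) stool();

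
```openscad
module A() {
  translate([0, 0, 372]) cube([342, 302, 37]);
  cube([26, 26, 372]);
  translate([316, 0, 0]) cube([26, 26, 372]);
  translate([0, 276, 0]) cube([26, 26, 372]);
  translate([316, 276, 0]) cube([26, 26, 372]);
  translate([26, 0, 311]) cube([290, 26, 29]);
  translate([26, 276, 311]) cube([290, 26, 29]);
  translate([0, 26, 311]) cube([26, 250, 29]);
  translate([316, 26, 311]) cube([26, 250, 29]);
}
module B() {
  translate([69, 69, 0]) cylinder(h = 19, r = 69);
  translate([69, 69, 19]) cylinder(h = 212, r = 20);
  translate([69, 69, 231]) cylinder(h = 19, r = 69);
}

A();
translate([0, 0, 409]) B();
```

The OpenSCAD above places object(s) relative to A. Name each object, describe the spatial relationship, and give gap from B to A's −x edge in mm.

A is a stool. B is a spool. The spool is on top of the stool. The gap from the spool to the stool's −x edge is 0 mm.

The spool's min-x is at 0; the stool's min-x is 0; gap = 0 mm.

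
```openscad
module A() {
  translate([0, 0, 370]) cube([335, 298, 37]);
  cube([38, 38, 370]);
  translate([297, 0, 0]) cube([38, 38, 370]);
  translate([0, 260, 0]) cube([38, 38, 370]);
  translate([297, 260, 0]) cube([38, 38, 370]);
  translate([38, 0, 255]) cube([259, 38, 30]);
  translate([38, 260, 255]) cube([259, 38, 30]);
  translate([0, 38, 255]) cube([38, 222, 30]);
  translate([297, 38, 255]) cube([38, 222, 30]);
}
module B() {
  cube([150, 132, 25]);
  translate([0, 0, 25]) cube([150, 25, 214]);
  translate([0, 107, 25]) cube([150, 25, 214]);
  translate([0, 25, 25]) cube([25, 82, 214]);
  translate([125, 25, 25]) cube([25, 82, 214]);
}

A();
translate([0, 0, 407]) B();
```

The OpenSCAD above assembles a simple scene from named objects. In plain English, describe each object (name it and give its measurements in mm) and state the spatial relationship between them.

A is a four-legged stool. The seat is 335×298 mm, 37 mm thick, top at z = 407 mm. It stands on four square legs, each 38×38 mm in cross-section, from z = 0 to the seat underside, each flush with a corner of the seat. Four stretchers, 38 mm wide and 30 mm tall, connect adjacent legs with their undersides at z = 255 mm, each running between the inner faces of the legs it joins and aligned with the legs' outer faces on the other axis.

B is an open storage box with external size 150×132×239 mm and wall thickness 25 mm (the base is also 25 mm thick). The base covers the whole footprint; the four walls stand on the base, with the y-facing walls full-width and the x-facing walls fitting between their inner faces.

The open box is on top of the stool.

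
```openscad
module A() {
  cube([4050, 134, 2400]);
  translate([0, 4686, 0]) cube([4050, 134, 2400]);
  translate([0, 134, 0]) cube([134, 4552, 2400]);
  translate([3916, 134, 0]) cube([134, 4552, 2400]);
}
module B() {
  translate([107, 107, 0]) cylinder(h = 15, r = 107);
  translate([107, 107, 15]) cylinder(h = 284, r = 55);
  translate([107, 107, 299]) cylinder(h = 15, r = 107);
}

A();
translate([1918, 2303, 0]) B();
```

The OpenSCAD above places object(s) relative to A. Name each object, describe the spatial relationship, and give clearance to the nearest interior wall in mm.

A is a house frame. B is a spool. The spool sits inside the house frame, centred. The clearance to the nearest interior wall is 1784 mm.

Clearances: x = 1784, y = 2169; minimum 1784 mm.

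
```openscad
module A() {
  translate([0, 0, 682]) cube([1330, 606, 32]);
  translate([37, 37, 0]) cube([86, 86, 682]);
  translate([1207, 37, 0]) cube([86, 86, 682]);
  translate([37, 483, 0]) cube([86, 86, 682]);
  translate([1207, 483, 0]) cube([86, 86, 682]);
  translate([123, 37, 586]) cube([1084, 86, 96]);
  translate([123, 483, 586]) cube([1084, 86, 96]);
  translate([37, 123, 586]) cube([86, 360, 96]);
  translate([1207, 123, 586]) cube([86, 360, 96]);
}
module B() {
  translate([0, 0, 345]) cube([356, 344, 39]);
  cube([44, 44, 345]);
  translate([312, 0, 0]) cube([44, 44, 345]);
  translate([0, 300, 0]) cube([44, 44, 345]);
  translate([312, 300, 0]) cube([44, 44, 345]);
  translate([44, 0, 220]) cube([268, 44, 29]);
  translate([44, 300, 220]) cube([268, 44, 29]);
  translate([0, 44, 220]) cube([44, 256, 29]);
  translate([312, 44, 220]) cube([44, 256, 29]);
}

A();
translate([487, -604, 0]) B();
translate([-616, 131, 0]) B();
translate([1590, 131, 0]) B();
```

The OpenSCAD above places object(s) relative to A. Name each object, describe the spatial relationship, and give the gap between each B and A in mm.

Each stool's nearest face is 260 mm from the table's bounding box.

A is a table. B is a stool. Three stools sit around the table at the −y, −x, +x sides. The gap between each stool and the table is 260 mm.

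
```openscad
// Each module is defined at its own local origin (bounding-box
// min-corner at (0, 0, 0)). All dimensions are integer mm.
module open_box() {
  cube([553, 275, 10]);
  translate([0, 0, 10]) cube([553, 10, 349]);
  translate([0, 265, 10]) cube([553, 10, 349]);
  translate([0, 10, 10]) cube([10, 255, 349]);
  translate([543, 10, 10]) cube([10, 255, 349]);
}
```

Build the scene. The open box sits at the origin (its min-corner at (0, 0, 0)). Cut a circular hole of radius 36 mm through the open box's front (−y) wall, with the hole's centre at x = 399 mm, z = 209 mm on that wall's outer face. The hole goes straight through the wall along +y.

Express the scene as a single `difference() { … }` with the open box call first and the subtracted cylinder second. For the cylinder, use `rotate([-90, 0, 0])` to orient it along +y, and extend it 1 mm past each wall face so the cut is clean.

difference() {
  open_box();
  translate([399, -1, 209]) rotate([-90, 0, 0]) cylinder(h = 12, r = 36);
}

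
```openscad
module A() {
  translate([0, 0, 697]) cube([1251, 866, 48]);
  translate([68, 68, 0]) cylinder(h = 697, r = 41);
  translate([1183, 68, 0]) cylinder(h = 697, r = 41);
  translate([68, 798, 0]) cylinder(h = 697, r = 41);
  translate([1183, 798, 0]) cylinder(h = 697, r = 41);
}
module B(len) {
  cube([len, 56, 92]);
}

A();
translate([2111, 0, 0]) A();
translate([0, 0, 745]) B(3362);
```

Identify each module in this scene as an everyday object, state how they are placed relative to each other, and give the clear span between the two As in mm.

A is a table. B is a beam. A beam spans the tops of two tables. The clear span between the two tables is 860 mm.

Second table starts at x = 2111; first ends at x = 1251; clear span = 2111 − 1251 = 860 mm.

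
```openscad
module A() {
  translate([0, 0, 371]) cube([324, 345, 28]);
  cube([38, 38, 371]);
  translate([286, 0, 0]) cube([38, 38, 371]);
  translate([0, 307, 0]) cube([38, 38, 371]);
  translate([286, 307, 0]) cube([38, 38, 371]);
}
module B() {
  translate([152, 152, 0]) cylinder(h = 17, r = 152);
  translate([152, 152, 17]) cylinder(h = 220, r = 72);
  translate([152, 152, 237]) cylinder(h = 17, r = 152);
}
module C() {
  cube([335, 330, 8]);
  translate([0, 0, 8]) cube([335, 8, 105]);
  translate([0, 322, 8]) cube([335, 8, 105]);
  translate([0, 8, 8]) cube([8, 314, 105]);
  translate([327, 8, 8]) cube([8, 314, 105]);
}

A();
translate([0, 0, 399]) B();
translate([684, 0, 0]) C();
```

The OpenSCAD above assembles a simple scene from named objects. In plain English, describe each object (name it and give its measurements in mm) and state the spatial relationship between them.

A is a four-legged stool. The seat is 324×345 mm, 28 mm thick, top at z = 399 mm. It stands on four square legs, each 38×38 mm in cross-section, from z = 0 to the seat underside, each flush with a corner of the seat.

B is a spool: two coaxial disc flanges of radius 152 mm and thickness 17 mm, joined by a core cylinder of radius 72 mm and height 220 mm. The lower flange rests on z = 0 and the three cylinders share a vertical axis.

C is an open-topped rectangular box: outside dimensions 335×330×113 mm, with a uniform wall and base thickness of 8 mm. The base is a full 335×330 slab on the floor; four walls sit on top of the base. The front and back walls (the −y and +y sides) span the full width; the two side walls fit between them.

The spool is on top of the stool. The open box is on the floor beside the stool on its +x side.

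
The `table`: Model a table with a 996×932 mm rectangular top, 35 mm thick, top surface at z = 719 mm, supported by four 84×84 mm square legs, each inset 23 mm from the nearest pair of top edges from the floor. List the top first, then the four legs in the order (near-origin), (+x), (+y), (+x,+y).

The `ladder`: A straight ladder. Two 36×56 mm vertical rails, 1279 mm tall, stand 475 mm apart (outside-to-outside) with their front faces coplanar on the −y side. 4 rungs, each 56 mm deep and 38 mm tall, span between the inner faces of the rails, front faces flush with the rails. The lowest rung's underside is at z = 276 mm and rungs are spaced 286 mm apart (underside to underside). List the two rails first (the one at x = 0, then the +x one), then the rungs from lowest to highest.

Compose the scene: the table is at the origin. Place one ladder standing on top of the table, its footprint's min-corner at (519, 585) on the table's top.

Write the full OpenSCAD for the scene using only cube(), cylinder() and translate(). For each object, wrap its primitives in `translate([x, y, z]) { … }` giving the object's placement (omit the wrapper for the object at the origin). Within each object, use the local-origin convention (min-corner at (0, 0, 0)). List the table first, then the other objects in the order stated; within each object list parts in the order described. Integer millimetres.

translate([0, 0, 684]) cube([996, 932, 35]);
translate([23, 23, 0]) cube([84, 84, 684]);
translate([889, 23, 0]) cube([84, 84, 684]);
translate([23, 825, 0]) cube([84, 84, 684]);
translate([889, 825, 0]) cube([84, 84, 684]);
translate([519, 585, 719]) {
  cube([36, 56, 1279]);
  translate([439, 0, 0]) cube([36, 56, 1279]);
  translate([36, 0, 276]) cube([403, 56, 38]);
  translate([36, 0, 562]) cube([403, 56, 38]);
  translate([36, 0, 848]) cube([403, 56, 38]);
  translate([36, 0, 1134]) cube([403, 56, 38]);
}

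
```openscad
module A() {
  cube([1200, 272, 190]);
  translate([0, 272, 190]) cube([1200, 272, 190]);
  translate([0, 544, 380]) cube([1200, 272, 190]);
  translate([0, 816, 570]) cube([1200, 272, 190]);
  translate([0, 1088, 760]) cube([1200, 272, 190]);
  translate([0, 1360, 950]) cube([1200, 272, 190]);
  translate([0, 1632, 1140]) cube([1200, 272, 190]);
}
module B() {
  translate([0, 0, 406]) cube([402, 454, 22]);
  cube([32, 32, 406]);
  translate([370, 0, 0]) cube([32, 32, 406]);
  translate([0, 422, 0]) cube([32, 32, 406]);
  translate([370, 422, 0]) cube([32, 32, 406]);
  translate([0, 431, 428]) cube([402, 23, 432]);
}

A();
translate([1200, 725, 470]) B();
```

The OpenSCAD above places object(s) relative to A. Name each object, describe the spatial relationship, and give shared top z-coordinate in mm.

A is a staircase. B is a chair. The chair is beside the staircase with their tops flush at z = 1330. The shared top z-coordinate is 1330 mm.

Both tops at z = 1330 mm.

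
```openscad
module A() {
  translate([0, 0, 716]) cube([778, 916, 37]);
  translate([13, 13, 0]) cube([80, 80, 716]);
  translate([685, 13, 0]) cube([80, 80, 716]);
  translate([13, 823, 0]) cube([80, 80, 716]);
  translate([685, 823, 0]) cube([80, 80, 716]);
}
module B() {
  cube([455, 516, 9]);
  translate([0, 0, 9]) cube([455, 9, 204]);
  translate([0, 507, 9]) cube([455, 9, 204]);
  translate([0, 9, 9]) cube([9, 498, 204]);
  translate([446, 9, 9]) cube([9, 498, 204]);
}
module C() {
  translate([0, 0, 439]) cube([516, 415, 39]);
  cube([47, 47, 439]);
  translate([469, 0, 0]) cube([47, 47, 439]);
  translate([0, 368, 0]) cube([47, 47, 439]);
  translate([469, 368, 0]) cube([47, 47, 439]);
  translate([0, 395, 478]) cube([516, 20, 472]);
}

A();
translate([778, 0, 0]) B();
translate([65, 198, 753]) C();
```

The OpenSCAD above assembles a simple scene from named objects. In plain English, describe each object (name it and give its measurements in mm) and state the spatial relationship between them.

A is a table with a 778×916 mm rectangular top, 37 mm thick, top surface at z = 753 mm, supported by four 80×80 mm square legs, each inset 13 mm from the nearest pair of top edges, running from the floor.

B is an open storage box with external size 455×516×213 mm and wall thickness 9 mm (the base is also 9 mm thick). The base covers the whole footprint; the four walls stand on the base, with the y-facing walls full-width and the x-facing walls fitting between their inner faces.

C is a chair. The seat is a 516×415×39 mm slab with its top at z = 478 mm, on four 47×47 mm corner legs (flush with the seat edges, standing on z = 0). A flat backrest 20 mm thick, 472 mm tall, spans the full seat width and rises from the seat top along its +y edge, rear face flush with the rear of the seat.

The open box is against the table's +x side, with their −y faces flush. The chair is on top of the table.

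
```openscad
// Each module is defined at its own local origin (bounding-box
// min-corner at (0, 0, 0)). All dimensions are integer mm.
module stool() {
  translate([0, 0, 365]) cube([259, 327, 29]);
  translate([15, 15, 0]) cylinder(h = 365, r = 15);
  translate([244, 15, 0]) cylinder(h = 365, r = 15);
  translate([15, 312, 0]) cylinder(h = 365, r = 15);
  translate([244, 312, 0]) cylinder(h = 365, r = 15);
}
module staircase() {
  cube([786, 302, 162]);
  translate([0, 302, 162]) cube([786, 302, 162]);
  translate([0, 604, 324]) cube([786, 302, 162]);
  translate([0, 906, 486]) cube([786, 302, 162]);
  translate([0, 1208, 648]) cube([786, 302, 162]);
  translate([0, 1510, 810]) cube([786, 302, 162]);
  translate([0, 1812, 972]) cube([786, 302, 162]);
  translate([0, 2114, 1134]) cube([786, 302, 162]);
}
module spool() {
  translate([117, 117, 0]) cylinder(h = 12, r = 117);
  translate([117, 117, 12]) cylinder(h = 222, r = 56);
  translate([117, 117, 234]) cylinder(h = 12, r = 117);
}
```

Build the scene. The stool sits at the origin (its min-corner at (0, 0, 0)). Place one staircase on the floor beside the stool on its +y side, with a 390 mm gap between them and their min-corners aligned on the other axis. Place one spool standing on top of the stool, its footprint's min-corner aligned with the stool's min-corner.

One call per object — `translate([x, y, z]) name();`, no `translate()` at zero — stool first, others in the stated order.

stool();
translate([0, 717, 0]) staircase();
translate([0, 0, 394]) spool();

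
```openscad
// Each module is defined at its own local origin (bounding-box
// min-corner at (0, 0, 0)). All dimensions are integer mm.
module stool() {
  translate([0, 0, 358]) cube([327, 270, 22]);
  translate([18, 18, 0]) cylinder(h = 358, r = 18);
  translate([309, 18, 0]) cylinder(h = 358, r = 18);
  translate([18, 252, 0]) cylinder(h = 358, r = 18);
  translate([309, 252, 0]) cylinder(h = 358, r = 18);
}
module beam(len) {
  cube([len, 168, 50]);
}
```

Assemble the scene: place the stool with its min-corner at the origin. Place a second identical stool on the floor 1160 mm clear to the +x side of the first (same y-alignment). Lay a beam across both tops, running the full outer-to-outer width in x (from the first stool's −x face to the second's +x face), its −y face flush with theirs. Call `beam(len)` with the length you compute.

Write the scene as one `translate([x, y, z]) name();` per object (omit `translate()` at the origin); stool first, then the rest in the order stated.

stool();
translate([1487, 0, 0]) stool();
translate([0, 0, 380]) beam(1814);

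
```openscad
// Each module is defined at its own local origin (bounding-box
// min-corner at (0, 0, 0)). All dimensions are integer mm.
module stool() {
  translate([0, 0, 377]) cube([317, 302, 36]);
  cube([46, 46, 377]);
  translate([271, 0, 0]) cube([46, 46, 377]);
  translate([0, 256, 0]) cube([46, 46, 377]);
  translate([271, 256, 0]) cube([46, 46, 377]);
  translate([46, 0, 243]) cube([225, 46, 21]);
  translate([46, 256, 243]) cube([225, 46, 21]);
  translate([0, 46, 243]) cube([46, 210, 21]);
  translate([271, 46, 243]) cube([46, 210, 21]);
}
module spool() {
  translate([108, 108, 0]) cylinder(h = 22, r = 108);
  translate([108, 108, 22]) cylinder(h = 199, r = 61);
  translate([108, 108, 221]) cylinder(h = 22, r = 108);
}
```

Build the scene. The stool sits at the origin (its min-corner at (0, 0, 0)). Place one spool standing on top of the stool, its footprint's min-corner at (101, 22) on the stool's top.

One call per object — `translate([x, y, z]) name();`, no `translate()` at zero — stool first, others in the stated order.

stool();
translate([101, 22, 413]) spool();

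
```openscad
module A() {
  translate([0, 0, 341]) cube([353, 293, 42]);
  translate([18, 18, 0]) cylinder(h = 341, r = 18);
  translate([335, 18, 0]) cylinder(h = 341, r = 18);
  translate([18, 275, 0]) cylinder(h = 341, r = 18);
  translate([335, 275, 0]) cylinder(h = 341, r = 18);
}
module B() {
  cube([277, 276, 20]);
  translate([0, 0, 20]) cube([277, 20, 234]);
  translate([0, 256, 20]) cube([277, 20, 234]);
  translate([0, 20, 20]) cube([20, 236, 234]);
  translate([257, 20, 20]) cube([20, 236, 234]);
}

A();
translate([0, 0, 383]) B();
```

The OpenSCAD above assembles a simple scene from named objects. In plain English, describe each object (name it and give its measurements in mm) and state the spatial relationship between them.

A is a simple wooden stool: a rectangular seat 353 mm (x) by 293 mm (y), 42 mm thick, top face at z = 383 mm, on four round legs, each 36 mm in diameter. The legs rest on z = 0, each leg's axis is inset half a diameter from the nearest pair of seat edges (so the leg's bounding box is flush with the corner).

B is an open-topped rectangular box: outside dimensions 277×276×254 mm, with a uniform wall and base thickness of 20 mm. The base is a full 277×276 slab on the floor; four walls sit on top of the base. The front and back walls (the −y and +y sides) span the full width; the two side walls fit between them.

The open box is on top of the stool.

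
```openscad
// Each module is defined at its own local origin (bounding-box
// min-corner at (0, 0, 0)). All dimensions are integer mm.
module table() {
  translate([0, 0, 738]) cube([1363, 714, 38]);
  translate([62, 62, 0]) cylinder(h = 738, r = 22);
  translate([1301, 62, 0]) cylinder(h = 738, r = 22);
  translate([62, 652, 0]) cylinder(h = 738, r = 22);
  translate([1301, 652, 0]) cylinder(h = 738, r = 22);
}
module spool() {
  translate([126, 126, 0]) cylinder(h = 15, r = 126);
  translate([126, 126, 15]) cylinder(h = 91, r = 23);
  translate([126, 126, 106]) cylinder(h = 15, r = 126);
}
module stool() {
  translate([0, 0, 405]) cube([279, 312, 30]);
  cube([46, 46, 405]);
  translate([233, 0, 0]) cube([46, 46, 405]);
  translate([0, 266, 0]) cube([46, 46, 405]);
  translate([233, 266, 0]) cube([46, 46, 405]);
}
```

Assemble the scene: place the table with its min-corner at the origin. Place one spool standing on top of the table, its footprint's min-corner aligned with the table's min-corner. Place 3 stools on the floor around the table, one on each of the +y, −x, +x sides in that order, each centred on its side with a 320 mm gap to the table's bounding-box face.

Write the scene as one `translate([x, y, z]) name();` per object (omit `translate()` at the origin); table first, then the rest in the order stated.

table();
translate([0, 0, 776]) spool();
translate([542, 1034, 0]) stool();
translate([-599, 201, 0]) stool();
translate([1683, 201, 0]) stool();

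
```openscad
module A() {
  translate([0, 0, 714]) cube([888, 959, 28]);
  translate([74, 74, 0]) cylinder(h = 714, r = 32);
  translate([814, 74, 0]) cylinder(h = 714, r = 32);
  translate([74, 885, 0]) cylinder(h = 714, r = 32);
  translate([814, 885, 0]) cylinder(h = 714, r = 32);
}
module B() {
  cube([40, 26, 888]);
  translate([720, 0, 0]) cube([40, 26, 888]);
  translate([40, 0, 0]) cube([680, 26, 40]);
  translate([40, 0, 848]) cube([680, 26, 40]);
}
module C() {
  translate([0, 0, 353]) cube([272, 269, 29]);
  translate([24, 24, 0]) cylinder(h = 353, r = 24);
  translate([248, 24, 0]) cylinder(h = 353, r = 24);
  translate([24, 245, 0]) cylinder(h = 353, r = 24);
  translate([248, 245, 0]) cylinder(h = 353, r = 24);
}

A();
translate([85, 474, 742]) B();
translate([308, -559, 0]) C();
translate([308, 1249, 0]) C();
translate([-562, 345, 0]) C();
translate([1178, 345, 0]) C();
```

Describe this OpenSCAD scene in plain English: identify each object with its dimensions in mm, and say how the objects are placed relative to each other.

A is a table: top 888 mm (x) × 959 mm (y), 28 mm thick, upper face at z = 742 mm, on four round legs of 64 mm diameter, each leg's bounding box inset 42 mm from the nearest pair of top edges, running from z = 0 to the bottom of the top.

B is a rectangular picture frame lying in the x–z plane (depth along y). The opening is 680 mm wide (x) by 808 mm tall (z), surrounded by a border 40 mm wide on all four sides. The frame is 26 mm deep and is made of two full-height vertical stiles with two horizontal rails fitted between them.

C is a simple wooden stool: a rectangular seat 272 mm (x) by 269 mm (y), 29 mm thick, top face at z = 382 mm, on four round legs, each 48 mm in diameter. The legs rest on z = 0, each leg's axis is inset half a diameter from the nearest pair of seat edges (so the leg's bounding box is flush with the corner).

The picture frame is on top of the table. Four stools sit around the table at the −y, +y, −x, +x sides.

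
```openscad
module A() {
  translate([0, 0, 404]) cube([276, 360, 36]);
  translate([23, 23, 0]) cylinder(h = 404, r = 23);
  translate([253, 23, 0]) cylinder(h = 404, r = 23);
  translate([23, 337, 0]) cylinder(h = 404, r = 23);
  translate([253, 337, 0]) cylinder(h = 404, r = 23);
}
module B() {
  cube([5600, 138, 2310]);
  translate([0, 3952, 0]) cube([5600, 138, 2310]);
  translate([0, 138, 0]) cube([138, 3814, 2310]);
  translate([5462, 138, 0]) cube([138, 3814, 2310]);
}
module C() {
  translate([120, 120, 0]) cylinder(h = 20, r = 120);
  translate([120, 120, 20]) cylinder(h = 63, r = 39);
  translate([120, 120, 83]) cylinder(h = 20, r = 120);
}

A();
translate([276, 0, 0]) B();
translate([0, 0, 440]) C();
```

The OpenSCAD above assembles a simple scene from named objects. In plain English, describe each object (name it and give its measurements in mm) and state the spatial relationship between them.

A is a simple wooden stool: a rectangular seat 276 mm (x) by 360 mm (y), 36 mm thick, top face at z = 440 mm, on four round legs, each 46 mm in diameter. The legs rest on z = 0, each leg's axis is inset half a diameter from the nearest pair of seat edges (so the leg's bounding box is flush with the corner).

B is the wall frame of a small rectangular building: four walls, each 2310 mm tall and 138 mm thick, enclosing a footprint 5600 mm (x) by 4090 mm (y) outside-to-outside, with no floor or roof. The front and back walls (the −y and +y sides) span the full width; the two side walls fit between them.

C is a spool: two coaxial disc flanges of radius 120 mm and thickness 20 mm, joined by a core cylinder of radius 39 mm and height 63 mm. The lower flange rests on z = 0 and the three cylinders share a vertical axis.

The house frame is against the stool's +x side, with their −y faces flush. The spool is on top of the stool.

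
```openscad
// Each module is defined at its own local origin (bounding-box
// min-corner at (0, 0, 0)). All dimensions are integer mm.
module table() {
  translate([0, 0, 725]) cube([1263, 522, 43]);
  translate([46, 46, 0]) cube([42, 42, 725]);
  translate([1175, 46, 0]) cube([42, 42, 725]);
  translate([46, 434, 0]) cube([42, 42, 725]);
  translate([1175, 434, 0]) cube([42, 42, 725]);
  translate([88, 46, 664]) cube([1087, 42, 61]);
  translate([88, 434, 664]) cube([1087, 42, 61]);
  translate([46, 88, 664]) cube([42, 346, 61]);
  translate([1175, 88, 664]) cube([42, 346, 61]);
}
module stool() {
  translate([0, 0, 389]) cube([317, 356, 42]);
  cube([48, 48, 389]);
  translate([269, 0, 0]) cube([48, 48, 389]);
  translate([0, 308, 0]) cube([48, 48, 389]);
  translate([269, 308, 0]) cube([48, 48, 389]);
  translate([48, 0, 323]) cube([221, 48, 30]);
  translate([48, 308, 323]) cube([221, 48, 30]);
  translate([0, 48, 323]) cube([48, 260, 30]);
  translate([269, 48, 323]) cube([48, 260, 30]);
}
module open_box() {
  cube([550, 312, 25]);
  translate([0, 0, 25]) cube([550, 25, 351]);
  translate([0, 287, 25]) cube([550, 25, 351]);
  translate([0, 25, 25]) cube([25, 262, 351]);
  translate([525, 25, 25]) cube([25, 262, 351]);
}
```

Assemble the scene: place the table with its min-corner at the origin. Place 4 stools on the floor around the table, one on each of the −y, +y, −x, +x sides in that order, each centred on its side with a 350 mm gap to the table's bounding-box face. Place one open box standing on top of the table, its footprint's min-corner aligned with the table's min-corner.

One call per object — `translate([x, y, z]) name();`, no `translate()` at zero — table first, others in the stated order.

table();
translate([473, -706, 0]) stool();
translate([473, 872, 0]) stool();
translate([-667, 83, 0]) stool();
translate([1613, 83, 0]) stool();
translate([0, 0, 768]) open_box();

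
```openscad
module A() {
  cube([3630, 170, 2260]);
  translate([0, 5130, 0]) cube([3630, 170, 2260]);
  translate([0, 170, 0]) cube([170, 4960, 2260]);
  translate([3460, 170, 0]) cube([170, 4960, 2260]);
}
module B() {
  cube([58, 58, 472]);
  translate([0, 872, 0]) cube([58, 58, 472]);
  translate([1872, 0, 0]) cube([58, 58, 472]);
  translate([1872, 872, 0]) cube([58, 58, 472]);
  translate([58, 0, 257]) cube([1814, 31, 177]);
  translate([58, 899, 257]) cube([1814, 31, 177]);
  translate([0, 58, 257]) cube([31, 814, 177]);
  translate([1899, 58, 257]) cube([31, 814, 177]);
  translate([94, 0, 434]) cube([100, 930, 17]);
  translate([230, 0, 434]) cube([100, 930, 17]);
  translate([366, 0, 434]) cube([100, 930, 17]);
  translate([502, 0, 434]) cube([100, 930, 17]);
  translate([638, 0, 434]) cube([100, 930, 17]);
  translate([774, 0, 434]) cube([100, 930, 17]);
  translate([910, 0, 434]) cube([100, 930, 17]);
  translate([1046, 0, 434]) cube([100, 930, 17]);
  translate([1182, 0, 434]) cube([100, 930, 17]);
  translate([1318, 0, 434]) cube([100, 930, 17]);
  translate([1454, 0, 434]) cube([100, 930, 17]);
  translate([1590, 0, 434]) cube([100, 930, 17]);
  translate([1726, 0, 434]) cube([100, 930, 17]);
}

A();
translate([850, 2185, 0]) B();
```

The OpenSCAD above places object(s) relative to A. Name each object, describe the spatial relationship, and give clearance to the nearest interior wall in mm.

A is a house frame. B is a bed frame. The bed frame sits inside the house frame, centred. The clearance to the nearest interior wall is 680 mm.

Clearances: x = 680, y = 2015; minimum 680 mm.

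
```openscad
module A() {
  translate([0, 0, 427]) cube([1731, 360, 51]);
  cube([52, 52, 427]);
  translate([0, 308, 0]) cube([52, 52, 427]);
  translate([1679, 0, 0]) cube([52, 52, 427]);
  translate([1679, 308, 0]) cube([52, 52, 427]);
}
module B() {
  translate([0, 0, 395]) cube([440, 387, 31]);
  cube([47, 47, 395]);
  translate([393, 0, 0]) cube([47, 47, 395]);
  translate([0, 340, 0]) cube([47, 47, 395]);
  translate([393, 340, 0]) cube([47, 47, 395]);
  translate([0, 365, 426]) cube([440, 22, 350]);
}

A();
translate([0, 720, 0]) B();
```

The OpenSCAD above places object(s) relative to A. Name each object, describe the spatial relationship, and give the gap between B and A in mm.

A is a bench. B is a chair. The chair is on the floor beside the bench on its +y side. The gap between the chair and the bench is 360 mm.

The chair's nearest face is 360 mm from the bench's +y face.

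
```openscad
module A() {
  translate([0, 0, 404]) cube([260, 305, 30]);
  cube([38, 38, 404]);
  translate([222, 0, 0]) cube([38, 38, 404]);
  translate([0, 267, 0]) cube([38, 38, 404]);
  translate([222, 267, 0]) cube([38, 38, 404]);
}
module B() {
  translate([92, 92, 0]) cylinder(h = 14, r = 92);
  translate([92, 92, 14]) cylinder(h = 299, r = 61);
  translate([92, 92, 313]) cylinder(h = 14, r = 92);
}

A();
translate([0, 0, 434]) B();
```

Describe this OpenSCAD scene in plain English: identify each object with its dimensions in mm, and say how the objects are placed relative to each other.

A is a four-legged stool. The seat is 260×305 mm, 30 mm thick, top at z = 434 mm. It stands on four square legs, each 38×38 mm in cross-section, from z = 0 to the seat underside, each flush with a corner of the seat.

B is a spool: two coaxial disc flanges of radius 92 mm and thickness 14 mm, joined by a core cylinder of radius 61 mm and height 299 mm. The lower flange rests on z = 0 and the three cylinders share a vertical axis.

The spool is on top of the stool.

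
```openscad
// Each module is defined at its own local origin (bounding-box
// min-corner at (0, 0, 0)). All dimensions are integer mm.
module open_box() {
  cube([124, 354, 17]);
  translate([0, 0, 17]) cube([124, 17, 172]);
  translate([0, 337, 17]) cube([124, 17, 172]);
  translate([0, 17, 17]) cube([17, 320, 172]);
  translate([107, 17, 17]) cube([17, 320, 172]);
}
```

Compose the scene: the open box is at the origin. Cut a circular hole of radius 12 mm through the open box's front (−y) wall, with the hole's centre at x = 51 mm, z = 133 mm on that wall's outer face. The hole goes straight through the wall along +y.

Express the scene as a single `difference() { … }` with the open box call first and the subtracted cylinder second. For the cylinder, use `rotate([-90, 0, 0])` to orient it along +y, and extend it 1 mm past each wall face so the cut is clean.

difference() {
  open_box();
  translate([51, -1, 133]) rotate([-90, 0, 0]) cylinder(h = 19, r = 12);
}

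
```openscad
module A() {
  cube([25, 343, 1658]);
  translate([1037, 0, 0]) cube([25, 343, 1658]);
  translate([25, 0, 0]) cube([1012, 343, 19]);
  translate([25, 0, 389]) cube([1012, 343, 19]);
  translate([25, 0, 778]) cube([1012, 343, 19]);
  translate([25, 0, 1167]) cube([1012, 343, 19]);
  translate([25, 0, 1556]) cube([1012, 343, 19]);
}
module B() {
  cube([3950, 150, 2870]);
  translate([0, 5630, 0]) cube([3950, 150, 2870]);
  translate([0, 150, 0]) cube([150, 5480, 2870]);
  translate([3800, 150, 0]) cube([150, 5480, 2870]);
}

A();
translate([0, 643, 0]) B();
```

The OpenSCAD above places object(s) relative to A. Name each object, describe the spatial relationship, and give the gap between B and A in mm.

The house frame's nearest face is 300 mm from the bookshelf's +y face.

A is a bookshelf. B is a house frame. The house frame is on the floor beside the bookshelf on its +y side. The gap between the house frame and the bookshelf is 300 mm.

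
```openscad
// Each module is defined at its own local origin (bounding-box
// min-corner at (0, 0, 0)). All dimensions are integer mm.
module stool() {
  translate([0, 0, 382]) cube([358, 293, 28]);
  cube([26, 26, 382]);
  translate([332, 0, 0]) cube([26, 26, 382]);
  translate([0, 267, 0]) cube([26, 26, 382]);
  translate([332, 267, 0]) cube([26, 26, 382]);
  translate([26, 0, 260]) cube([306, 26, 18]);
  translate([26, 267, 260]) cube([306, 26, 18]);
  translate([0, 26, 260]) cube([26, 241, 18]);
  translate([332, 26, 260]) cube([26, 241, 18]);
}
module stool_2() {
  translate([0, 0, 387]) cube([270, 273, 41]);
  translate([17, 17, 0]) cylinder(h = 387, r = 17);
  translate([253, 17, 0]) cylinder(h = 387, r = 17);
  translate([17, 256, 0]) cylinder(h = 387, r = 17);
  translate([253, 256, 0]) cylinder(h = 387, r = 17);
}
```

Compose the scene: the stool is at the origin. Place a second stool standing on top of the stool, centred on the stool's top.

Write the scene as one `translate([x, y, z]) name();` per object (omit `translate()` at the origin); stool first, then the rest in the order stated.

stool();
translate([44, 10, 410]) stool_2();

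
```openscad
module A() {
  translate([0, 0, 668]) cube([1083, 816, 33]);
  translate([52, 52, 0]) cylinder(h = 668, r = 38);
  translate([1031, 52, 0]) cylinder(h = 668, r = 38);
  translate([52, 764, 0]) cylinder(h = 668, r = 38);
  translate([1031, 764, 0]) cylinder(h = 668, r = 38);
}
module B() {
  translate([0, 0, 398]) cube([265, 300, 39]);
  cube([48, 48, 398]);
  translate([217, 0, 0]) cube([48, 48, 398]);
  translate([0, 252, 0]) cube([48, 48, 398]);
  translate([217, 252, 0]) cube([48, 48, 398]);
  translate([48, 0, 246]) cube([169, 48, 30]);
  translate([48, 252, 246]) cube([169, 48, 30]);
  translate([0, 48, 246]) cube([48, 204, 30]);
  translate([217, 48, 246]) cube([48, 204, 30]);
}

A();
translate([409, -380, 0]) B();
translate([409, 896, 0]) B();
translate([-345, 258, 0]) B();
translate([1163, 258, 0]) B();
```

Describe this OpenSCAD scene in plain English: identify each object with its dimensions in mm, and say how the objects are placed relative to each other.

A is a table: top 1083 mm (x) × 816 mm (y), 33 mm thick, upper face at z = 701 mm, on four round legs of 76 mm diameter, each leg's bounding box inset 14 mm from the nearest pair of top edges, running from z = 0 to the bottom of the top.

B is a simple wooden stool: a rectangular seat 265 mm (x) by 300 mm (y), 39 mm thick, top face at z = 437 mm, on four square legs, each 48×48 mm in cross-section. The legs rest on z = 0, each flush with a corner of the seat. Four stretchers, 48 mm wide and 30 mm tall, connect adjacent legs with their undersides at z = 246 mm, each running between the inner faces of the legs it joins and aligned with the legs' outer faces on the other axis.

Four stools sit around the table at the −y, +y, −x, +x sides.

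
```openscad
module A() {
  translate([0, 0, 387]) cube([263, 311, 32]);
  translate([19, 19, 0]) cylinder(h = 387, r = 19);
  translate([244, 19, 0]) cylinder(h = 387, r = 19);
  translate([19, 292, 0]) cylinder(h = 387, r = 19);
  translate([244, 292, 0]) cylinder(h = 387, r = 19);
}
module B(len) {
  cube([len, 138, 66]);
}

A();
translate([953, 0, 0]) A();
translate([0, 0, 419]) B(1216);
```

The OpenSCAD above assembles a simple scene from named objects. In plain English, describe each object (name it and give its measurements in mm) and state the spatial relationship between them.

A is a four-legged stool. The seat is a 263×311×32 mm slab whose top surface is at z = 419 mm; four round legs, each 38 mm in diameter, run from the floor (z = 0) to the underside of the seat, each leg's axis is inset half a diameter from the nearest pair of seat edges (so the leg's bounding box is flush with the corner).

B is a rectangular beam 1216 mm long (x), 138 mm deep (y), 66 mm thick (z).

The beam spans the tops of two stools placed 690 mm apart, resting at z = 419 mm.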